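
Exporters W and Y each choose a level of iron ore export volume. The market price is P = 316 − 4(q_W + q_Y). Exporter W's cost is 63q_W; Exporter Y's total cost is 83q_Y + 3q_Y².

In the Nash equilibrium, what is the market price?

Exporter W's profit: π = q_W(316 − 4(q_W + q_Y)) − 63q_W.
∂π/∂q_W = 253 − 8q_W − 4q_Y = 0, so q_W = 31.625 − 0.5q_Y.
For Y: ∂π/∂q_Y = 233 − 14q_Y − 4q_W = 0 ⇒ q_Y = 233/14 − (2/7)q_W.
Solving the two reaction functions simultaneously: (1 − (−0.5)(−2/7))q_W = 31.625 − 0.5·(233/14), so (6/7)q_W = 1305/56 and q_W = 27.1875.
Then q_Y = 233/14 − (2/7)·27.1875 = 8.875.
Equilibrium price: P = 316 − 4·36.0625 = 171.75.

171.75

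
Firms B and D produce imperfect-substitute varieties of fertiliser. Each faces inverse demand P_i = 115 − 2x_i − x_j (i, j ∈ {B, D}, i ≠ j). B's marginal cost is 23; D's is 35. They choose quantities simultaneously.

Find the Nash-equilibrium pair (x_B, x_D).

19.2, 15.2

Firm B's profit: π = x_B(115 − 2x_B − x_D) − 23x_B.
∂π/∂x_B = 92 − 4x_B − x_D = 0 ⇒ x_B = 23 − 0.25x_D.
Similarly x_D = 20 − 0.25x_B.
Substituting the second reaction function into the first: x_B = 23 − 0.25(20 − 0.25x_B), which gives 0.9375x_B = 18 ⇒ x_B = 19.2.
Then x_D = 20 − 0.25·19.2 = 15.2.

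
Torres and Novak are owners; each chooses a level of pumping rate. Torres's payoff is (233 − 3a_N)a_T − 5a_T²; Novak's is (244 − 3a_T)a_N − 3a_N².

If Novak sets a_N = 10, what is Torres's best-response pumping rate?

Expanding Torres's payoff: 233a_T − 3a_Na_T − 5a_T².
∂π/∂a_T = 233 − 3a_N − 10a_T = 0, so a_T = 23.3 − 0.3a_N.
At a_N = 10: a_T = 23.3 − 0.3·10 = 20.3.

20.3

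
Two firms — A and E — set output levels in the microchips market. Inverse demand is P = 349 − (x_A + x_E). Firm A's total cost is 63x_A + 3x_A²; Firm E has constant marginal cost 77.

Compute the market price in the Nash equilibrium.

Firm A's profit: π = x_A(349 − (x_A + x_E)) − 63x_A − 3x_A².
∂π/∂x_A = 286 − 8x_A − x_E = 0, so x_A = 35.75 − 0.125x_E.
For E: ∂π/∂x_E = 272 − 2x_E − x_A = 0 ⇒ x_E = 136 − 0.5x_A.
Plugging x_E into A's best response: x_A = 35.75 − 0.125(136 − 0.5x_A) ⇒ 0.9375x_A = 18.75, so x_A = 20.
Then x_E = 136 − 0.5·20 = 126.
Equilibrium price: P = 349 − 146 = 203.

203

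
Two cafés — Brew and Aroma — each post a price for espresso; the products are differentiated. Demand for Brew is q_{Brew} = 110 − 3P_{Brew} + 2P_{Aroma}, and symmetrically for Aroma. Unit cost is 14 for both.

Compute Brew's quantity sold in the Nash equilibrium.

72

Brew's profit: π = (P_{Brew} − 14)(110 − 3P_{Brew} + 2P_{Aroma}).
∂π/∂P_{Brew} = 152 − 6P_{Brew} + 2P_{Aroma} = 0 ⇒ P_{Brew} = 76/3 + (1/3)P_{Aroma}.
The game is symmetric, so in equilibrium P_{Aroma} = P_{Brew}: the reaction function gives (2/3)P_{Brew} = 76/3, hence P_{Brew} = 38.
q_{Brew} = 110 − 3·38 + 2·38 = 72.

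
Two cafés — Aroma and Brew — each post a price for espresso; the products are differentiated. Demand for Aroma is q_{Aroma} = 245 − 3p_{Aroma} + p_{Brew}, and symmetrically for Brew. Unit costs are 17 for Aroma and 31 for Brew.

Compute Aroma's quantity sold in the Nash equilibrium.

Aroma's profit: π = (p_{Aroma} − 17)(245 − 3p_{Aroma} + p_{Brew}).
∂π/∂p_{Aroma} = 296 − 6p_{Aroma} + p_{Brew} = 0 ⇒ p_{Aroma} = 148/3 + (1/6)p_{Brew}.
Similarly p_{Brew} = 169/3 + (1/6)p_{Aroma}.
Substituting the second reaction function into the first: p_{Aroma} = 148/3 + (1/6)(169/3 + (1/6)p_{Aroma}), which gives (35/36)p_{Aroma} = 1057/18 ⇒ p_{Aroma} = 60.4.
Then p_{Brew} = 169/3 + (1/6)·60.4 = 66.4.
q_{Aroma} = 245 − 3·60.4 + 66.4 = 130.2.

130.2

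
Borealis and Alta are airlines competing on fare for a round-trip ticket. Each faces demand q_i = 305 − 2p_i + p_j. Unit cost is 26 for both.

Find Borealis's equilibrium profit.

17298

Borealis's profit: π = (p_{Borealis} − 26)(305 − 2p_{Borealis} + p_{Alta}).
∂π/∂p_{Borealis} = 357 − 4p_{Borealis} + p_{Alta} = 0 ⇒ p_{Borealis} = 89.25 + 0.25p_{Alta}.
The game is symmetric, so in equilibrium p_{Alta} = p_{Borealis}: the reaction function gives 0.75p_{Borealis} = 89.25, hence p_{Borealis} = 119.
q_{Borealis} = 305 − 2·119 + 119 = 186.
Profit = (119 − 26)·186 = 17298.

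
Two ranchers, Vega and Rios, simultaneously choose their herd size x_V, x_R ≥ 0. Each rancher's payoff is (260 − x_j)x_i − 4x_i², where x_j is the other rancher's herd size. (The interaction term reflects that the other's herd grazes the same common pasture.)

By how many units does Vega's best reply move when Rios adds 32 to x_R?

-4

Vega's payoff is (260 − x_R)x_V − 4x_V².
∂π/∂x_V = 260 − x_R − 8x_V = 0, so x_V = 32.5 − 0.125x_R.
The reaction-function slope is −0.125, so a 32-unit rise in x_R moves x_V by −0.125 × 32 = −4. Vega's best response falls — the actions are strategic substitutes.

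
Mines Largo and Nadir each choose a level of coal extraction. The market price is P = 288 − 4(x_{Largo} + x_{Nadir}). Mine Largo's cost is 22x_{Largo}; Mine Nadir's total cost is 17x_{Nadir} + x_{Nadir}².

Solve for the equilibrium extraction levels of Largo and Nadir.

Mine Largo's profit: π = x_{Largo}(288 − 4(x_{Largo} + x_{Nadir})) − 22x_{Largo}.
∂π/∂x_{Largo} = 266 − 8x_{Largo} − 4x_{Nadir} = 0, so x_{Largo} = 33.25 − 0.5x_{Nadir}.
For Nadir: ∂π/∂x_{Nadir} = 271 − 10x_{Nadir} − 4x_{Largo} = 0 ⇒ x_{Nadir} = 27.1 − 0.4x_{Largo}.
Solving the two reaction functions simultaneously: (1 − (−0.5)(−0.4))x_{Largo} = 33.25 − 0.5·27.1, so 0.8x_{Largo} = 19.7 and x_{Largo} = 24.625.
Then x_{Nadir} = 27.1 − 0.4·24.625 = 17.25.

24.625, 17.25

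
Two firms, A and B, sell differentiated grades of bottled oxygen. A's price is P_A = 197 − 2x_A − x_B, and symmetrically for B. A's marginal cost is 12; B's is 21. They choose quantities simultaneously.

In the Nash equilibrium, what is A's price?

87.2

Firm A's profit: π = x_A(197 − 2x_A − x_B) − 12x_A.
∂π/∂x_A = 185 − 4x_A − x_B = 0 ⇒ x_A = 46.25 − 0.25x_B.
Similarly x_B = 44 − 0.25x_A.
Plugging x_B into A's best response: x_A = 46.25 − 0.25(44 − 0.25x_A) ⇒ 0.9375x_A = 35.25, so x_A = 37.6.
Then x_B = 44 − 0.25·37.6 = 34.6.
P_A = 197 − 2·37.6 − 34.6 = 87.2.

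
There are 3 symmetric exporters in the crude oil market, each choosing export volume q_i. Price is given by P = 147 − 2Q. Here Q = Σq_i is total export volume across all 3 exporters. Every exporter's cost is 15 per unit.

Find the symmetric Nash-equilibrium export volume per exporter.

16.5

A representative exporter's profit is π_i = q_i(147 − 2Q) − 15q_i, with Q = q_i + Σ_{j≠i} q_j.
First-order condition: 132 − 4q_i − 2Σ_{j≠i} q_j = 0.
In a symmetric equilibrium every exporter chooses the same q, so Σ_{j≠i} q_j = 2q. The condition becomes 132 − 8q = 0, giving q = 132/8 = 16.5.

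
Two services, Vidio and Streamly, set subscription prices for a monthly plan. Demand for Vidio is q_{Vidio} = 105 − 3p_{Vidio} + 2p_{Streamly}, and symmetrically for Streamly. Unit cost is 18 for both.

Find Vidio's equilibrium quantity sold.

Vidio's profit: π = (p_{Vidio} − 18)(105 − 3p_{Vidio} + 2p_{Streamly}).
∂π/∂p_{Vidio} = 159 − 6p_{Vidio} + 2p_{Streamly} = 0 ⇒ p_{Vidio} = 26.5 + (1/3)p_{Streamly}.
By symmetry p_{Streamly} = p_{Vidio}; substituting into the reaction function, (2/3)p_{Vidio} = 26.5 and p_{Vidio} = 39.75.
q_{Vidio} = 105 − 3·39.75 + 2·39.75 = 65.25.

65.25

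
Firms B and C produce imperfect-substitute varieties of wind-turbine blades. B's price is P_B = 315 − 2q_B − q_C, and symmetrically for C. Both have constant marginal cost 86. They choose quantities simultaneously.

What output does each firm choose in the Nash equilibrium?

45.8

Firm B's profit: π = q_B(315 − 2q_B − q_C) − 86q_B.
∂π/∂q_B = 229 − 4q_B − q_C = 0 ⇒ q_B = 57.25 − 0.25q_C.
The game is symmetric, so in equilibrium q_C = q_B: the reaction function gives 1.25q_B = 57.25, hence q_B = 45.8.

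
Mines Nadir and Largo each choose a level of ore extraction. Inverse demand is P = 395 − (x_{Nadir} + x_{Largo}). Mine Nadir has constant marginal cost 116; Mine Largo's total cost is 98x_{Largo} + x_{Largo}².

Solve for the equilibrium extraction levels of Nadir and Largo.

Mine Nadir's profit: π = x_{Nadir}(395 − (x_{Nadir} + x_{Largo})) − 116x_{Nadir}.
∂π/∂x_{Nadir} = 279 − 2x_{Nadir} − x_{Largo} = 0, so x_{Nadir} = 139.5 − 0.5x_{Largo}.
For Largo: ∂π/∂x_{Largo} = 297 − 4x_{Largo} − x_{Nadir} = 0 ⇒ x_{Largo} = 74.25 − 0.25x_{Nadir}.
Substituting the second reaction function into the first: x_{Nadir} = 139.5 − 0.5(74.25 − 0.25x_{Nadir}), which gives 0.875x_{Nadir} = 102.375 ⇒ x_{Nadir} = 117.
Then x_{Largo} = 74.25 − 0.25·117 = 45.

117, 45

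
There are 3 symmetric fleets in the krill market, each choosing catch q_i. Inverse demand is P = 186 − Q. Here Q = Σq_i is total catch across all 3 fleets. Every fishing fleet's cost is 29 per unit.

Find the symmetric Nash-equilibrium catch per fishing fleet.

A representative fishing fleet's profit is π_i = q_i(186 − Q) − 29q_i, with Q = q_i + Σ_{j≠i} q_j.
First-order condition: 157 − 2q_i − Σ_{j≠i} q_j = 0.
Imposing symmetry (q_j = q for all j) turns Σ_{j≠i} q_j into 2q, so 157 = 4q and q = 39.25.

39.25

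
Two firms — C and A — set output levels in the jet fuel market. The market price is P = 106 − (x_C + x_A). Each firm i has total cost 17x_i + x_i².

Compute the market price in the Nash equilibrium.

Firm C's profit: π = x_C(106 − (x_C + x_A)) − 17x_C − x_C².
∂π/∂x_C = 89 − 4x_C − x_A = 0, so x_C = 22.25 − 0.25x_A.
The game is symmetric, so in equilibrium x_A = x_C: the reaction function gives 1.25x_C = 22.25, hence x_C = 17.8.
Equilibrium price: P = 106 − 35.6 = 70.4.

70.4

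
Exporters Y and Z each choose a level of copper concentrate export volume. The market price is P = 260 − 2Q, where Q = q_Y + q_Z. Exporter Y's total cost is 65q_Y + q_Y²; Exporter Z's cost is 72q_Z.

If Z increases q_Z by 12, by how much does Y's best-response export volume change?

Exporter Y's profit: π = q_Y(260 − 2(q_Y + q_Z)) − 65q_Y − q_Y².
∂π/∂q_Y = 195 − 6q_Y − 2q_Z = 0, so q_Y = 32.5 − (1/3)q_Z.
The reaction-function slope is −1/3, so a 12-unit rise in q_Z moves q_Y by −1/3 × 12 = −4. Y's best response falls — the actions are strategic substitutes.

-4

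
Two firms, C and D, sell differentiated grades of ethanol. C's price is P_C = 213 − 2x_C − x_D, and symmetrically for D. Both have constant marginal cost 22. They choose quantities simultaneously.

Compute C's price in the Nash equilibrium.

98.4

Firm C's profit: π = x_C(213 − 2x_C − x_D) − 22x_C.
∂π/∂x_C = 191 − 4x_C − x_D = 0 ⇒ x_C = 47.75 − 0.25x_D.
By symmetry x_D = x_C; substituting into the reaction function, 1.25x_C = 47.75 and x_C = 38.2.
P_C = 213 − 2·38.2 − 38.2 = 98.4.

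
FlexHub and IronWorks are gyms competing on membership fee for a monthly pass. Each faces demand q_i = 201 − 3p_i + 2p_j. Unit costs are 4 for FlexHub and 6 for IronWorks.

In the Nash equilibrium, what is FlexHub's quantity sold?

148.875

FlexHub's profit: π = (p_{FlexHub} − 4)(201 − 3p_{FlexHub} + 2p_{IronWorks}).
∂π/∂p_{FlexHub} = 213 − 6p_{FlexHub} + 2p_{IronWorks} = 0 ⇒ p_{FlexHub} = 35.5 + (1/3)p_{IronWorks}.
Similarly p_{IronWorks} = 36.5 + (1/3)p_{FlexHub}.
Plugging p_{IronWorks} into FlexHub's best response: p_{FlexHub} = 35.5 + (1/3)(36.5 + (1/3)p_{FlexHub}) ⇒ (8/9)p_{FlexHub} = 143/3, so p_{FlexHub} = 53.625.
Then p_{IronWorks} = 36.5 + (1/3)·53.625 = 54.375.
q_{FlexHub} = 201 − 3·53.625 + 2·54.375 = 148.875.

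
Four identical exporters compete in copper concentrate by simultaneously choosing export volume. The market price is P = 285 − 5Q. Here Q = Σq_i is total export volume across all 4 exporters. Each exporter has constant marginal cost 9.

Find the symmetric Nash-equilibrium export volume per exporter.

11.04

A representative exporter's profit is π_i = q_i(285 − 5Q) − 9q_i, with Q = q_i + Σ_{j≠i} q_j.
First-order condition: 276 − 10q_i − 5Σ_{j≠i} q_j = 0.
Imposing symmetry (q_j = q for all j) turns Σ_{j≠i} q_j into 3q, so 276 = 25q and q = 11.04.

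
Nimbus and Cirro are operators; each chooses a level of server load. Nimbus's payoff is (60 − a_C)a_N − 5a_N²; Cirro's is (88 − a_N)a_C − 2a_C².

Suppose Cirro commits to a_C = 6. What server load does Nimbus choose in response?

Expanding Nimbus's payoff: 60a_N − a_Ca_N − 5a_N².
∂π/∂a_N = 60 − a_C − 10a_N = 0, so a_N = 6 − 0.1a_C.
At a_C = 6: a_N = 6 − 0.1·6 = 5.4.

5.4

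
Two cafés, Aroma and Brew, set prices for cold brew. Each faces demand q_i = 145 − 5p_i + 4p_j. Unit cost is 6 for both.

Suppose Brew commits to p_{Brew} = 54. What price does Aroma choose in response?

39.1

Aroma's profit: π = (p_{Aroma} − 6)(145 − 5p_{Aroma} + 4p_{Brew}).
∂π/∂p_{Aroma} = 175 − 10p_{Aroma} + 4p_{Brew} = 0 ⇒ p_{Aroma} = 17.5 + 0.4p_{Brew}.
At p_{Brew} = 54: p_{Aroma} = 17.5 + 0.4·54 = 39.1.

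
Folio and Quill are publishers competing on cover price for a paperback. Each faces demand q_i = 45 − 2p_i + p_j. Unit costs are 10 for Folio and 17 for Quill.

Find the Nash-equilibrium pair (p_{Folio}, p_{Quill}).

Folio's profit: π = (p_{Folio} − 10)(45 − 2p_{Folio} + p_{Quill}).
∂π/∂p_{Folio} = 65 − 4p_{Folio} + p_{Quill} = 0 ⇒ p_{Folio} = 16.25 + 0.25p_{Quill}.
Similarly p_{Quill} = 19.75 + 0.25p_{Folio}.
Solving the two reaction functions simultaneously: (1 − (0.25)(0.25))p_{Folio} = 16.25 + 0.25·19.75, so 0.9375p_{Folio} = 21.1875 and p_{Folio} = 22.6.
Then p_{Quill} = 19.75 + 0.25·22.6 = 25.4.

22.6, 25.4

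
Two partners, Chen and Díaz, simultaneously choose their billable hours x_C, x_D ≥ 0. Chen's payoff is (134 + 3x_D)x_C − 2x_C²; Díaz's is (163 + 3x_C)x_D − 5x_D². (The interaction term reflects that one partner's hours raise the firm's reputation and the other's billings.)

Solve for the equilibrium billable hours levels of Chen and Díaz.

Expanding Chen's payoff: 134x_C + 3x_Dx_C − 2x_C².
∂π/∂x_C = 134 + 3x_D − 4x_C = 0, so x_C = 33.5 + 0.75x_D.
Likewise for Díaz: x_D = 16.3 + 0.3x_C.
Substituting the second reaction function into the first: x_C = 33.5 + 0.75(16.3 + 0.3x_C), which gives 0.775x_C = 45.725 ⇒ x_C = 59.
Then x_D = 16.3 + 0.3·59 = 34.

59, 34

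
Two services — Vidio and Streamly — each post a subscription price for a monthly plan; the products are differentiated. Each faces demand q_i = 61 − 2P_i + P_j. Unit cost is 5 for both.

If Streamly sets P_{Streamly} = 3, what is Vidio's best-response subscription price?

18.5

Vidio's profit: π = (P_{Vidio} − 5)(61 − 2P_{Vidio} + P_{Streamly}).
∂π/∂P_{Vidio} = 71 − 4P_{Vidio} + P_{Streamly} = 0 ⇒ P_{Vidio} = 17.75 + 0.25P_{Streamly}.
At P_{Streamly} = 3: P_{Vidio} = 17.75 + 0.25·3 = 18.5.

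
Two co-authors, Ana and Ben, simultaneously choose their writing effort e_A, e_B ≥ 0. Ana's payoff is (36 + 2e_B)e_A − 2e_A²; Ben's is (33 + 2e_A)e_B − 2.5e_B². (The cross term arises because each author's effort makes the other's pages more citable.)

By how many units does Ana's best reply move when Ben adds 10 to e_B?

Expanding Ana's payoff: 36e_A + 2e_Be_A − 2e_A².
∂π/∂e_A = 36 + 2e_B − 4e_A = 0, so e_A = 9 + 0.5e_B.
The reaction-function slope is 0.5, so a 10-unit rise in e_B moves e_A by 0.5 × 10 = 5. Ana's best response rises — the actions are strategic complements.

5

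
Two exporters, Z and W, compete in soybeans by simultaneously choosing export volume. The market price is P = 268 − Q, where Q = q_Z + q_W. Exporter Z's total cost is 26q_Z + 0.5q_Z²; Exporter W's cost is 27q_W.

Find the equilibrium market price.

Exporter Z's profit: π = q_Z(268 − (q_Z + q_W)) − 26q_Z − 0.5q_Z².
∂π/∂q_Z = 242 − 3q_Z − q_W = 0, so q_Z = 242/3 − (1/3)q_W.
For W: ∂π/∂q_W = 241 − 2q_W − q_Z = 0 ⇒ q_W = 120.5 − 0.5q_Z.
Plugging q_W into Z's best response: q_Z = 242/3 − (1/3)(120.5 − 0.5q_Z) ⇒ (5/6)q_Z = 40.5, so q_Z = 48.6.
Then q_W = 120.5 − 0.5·48.6 = 96.2.
Equilibrium price: P = 268 − 144.8 = 123.2.

123.2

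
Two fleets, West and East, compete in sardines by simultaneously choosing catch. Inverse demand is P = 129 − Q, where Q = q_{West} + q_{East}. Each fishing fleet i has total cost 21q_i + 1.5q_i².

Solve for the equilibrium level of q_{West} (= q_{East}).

Fishing fleet West's profit: π = q_{West}(129 − (q_{West} + q_{East})) − 21q_{West} − 1.5q_{West}².
∂π/∂q_{West} = 108 − 5q_{West} − q_{East} = 0, so q_{West} = 21.6 − 0.2q_{East}.
The game is symmetric, so in equilibrium q_{East} = q_{West}: the reaction function gives 1.2q_{West} = 21.6, hence q_{West} = 18.

18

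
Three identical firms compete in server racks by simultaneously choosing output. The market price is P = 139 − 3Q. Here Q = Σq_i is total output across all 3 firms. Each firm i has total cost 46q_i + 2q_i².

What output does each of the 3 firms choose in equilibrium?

5.8125

A representative firm's profit is π_i = q_i(139 − 3Q) − 46q_i − 2q_i², with Q = q_i + Σ_{j≠i} q_j.
First-order condition: 93 − 10q_i − 3Σ_{j≠i} q_j = 0.
Imposing symmetry (q_j = q for all j) turns Σ_{j≠i} q_j into 2q, so 93 = 16q and q = 5.8125.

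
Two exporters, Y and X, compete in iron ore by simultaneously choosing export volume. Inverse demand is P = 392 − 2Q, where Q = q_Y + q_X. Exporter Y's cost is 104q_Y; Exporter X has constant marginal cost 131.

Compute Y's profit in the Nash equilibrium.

5512.5

Exporter Y's profit: π = q_Y(392 − 2(q_Y + q_X)) − 104q_Y.
∂π/∂q_Y = 288 − 4q_Y − 2q_X = 0, so q_Y = 72 − 0.5q_X.
By the same steps for X: q_X = 65.25 − 0.5q_Y.
Solving the two reaction functions simultaneously: (1 − (−0.5)(−0.5))q_Y = 72 − 0.5·65.25, so 0.75q_Y = 39.375 and q_Y = 52.5.
Then q_X = 65.25 − 0.5·52.5 = 39.
Price P = 392 − 2·91.5 = 209.
Y's profit: (209 − 104)·52.5 = 5512.5.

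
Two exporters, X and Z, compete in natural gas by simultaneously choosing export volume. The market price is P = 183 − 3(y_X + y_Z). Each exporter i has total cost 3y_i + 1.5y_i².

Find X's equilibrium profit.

Exporter X's profit: π = y_X(183 − 3(y_X + y_Z)) − 3y_X − 1.5y_X².
∂π/∂y_X = 180 − 9y_X − 3y_Z = 0, so y_X = 20 − (1/3)y_Z.
The game is symmetric, so in equilibrium y_Z = y_X: the reaction function gives (4/3)y_X = 20, hence y_X = 15.
Price P = 183 − 3·30 = 93.
X's profit: (93 − 3)·15 − 1.5(15)² = 1012.5.

1012.5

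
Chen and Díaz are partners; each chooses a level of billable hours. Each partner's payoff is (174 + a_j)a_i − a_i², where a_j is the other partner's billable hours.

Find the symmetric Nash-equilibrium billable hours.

174

Chen's payoff is (174 + a_D)a_C − a_C².
∂π/∂a_C = 174 + a_D − 2a_C = 0, so a_C = 87 + 0.5a_D.
The game is symmetric, so in equilibrium a_D = a_C: the reaction function gives 0.5a_C = 87, hence a_C = 174.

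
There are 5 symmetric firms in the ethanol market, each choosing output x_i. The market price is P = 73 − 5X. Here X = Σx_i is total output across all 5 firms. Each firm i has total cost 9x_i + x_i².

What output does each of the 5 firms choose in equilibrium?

A representative firm's profit is π_i = x_i(73 − 5X) − 9x_i − x_i², with X = x_i + Σ_{j≠i} x_j.
First-order condition: 64 − 12x_i − 5Σ_{j≠i} x_j = 0.
In a symmetric equilibrium every firm chooses the same x, so Σ_{j≠i} x_j = 4x. The condition becomes 64 − 32x = 0, giving x = 64/32 = 2.

2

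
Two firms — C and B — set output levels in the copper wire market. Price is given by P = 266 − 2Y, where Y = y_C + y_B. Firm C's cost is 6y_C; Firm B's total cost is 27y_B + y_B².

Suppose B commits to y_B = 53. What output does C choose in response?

Firm C's profit: π = y_C(266 − 2(y_C + y_B)) − 6y_C.
∂π/∂y_C = 260 − 4y_C − 2y_B = 0, so y_C = 65 − 0.5y_B.
At y_B = 53: y_C = 65 − 0.5·53 = 38.5.

38.5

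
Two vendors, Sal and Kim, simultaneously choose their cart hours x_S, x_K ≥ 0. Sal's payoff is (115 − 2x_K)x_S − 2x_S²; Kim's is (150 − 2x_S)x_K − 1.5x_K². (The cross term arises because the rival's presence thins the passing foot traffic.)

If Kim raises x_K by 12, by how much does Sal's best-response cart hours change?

Expanding Sal's payoff: 115x_S − 2x_Kx_S − 2x_S².
∂π/∂x_S = 115 − 2x_K − 4x_S = 0, so x_S = 28.75 − 0.5x_K.
The reaction-function slope is −0.5, so a 12-unit rise in x_K moves x_S by −0.5 × 12 = −6. Sal's best response falls — the actions are strategic substitutes.

-6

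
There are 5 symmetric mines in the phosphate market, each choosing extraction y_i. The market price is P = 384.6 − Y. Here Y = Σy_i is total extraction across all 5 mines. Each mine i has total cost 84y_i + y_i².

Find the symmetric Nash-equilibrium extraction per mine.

37.575

A representative mine's profit is π_i = y_i(384.6 − Y) − 84y_i − y_i², with Y = y_i + Σ_{j≠i} y_j.
First-order condition: 300.6 − 4y_i − Σ_{j≠i} y_j = 0.
With identical mines, set every y_j = y: then 300.6 − 4y − 4y = 0, i.e. y = 300.6/8 = 37.575.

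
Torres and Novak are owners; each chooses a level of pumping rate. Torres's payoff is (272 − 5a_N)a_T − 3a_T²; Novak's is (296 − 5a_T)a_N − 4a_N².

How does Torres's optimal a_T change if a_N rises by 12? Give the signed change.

Expanding Torres's payoff: 272a_T − 5a_Na_T − 3a_T².
∂π/∂a_T = 272 − 5a_N − 6a_T = 0, so a_T = 136/3 − (5/6)a_N.
The reaction-function slope is −5/6, so a 12-unit rise in a_N moves a_T by −5/6 × 12 = −10. Torres's best response falls — the actions are strategic substitutes.

-10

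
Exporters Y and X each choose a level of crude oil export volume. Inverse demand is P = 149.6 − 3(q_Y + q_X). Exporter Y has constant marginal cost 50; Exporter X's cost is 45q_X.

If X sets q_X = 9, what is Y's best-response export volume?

Exporter Y's profit: π = q_Y(149.6 − 3(q_Y + q_X)) − 50q_Y.
∂π/∂q_Y = 99.6 − 6q_Y − 3q_X = 0, so q_Y = 16.6 − 0.5q_X.
At q_X = 9: q_Y = 16.6 − 0.5·9 = 12.1.

12.1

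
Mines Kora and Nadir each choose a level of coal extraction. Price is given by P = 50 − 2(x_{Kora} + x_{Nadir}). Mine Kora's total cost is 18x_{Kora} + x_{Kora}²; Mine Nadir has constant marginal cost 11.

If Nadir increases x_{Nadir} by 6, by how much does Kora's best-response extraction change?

-2

Mine Kora's profit: π = x_{Kora}(50 − 2(x_{Kora} + x_{Nadir})) − 18x_{Kora} − x_{Kora}².
∂π/∂x_{Kora} = 32 − 6x_{Kora} − 2x_{Nadir} = 0, so x_{Kora} = 16/3 − (1/3)x_{Nadir}.
The reaction-function slope is −1/3, so a 6-unit rise in x_{Nadir} moves x_{Kora} by −1/3 × 6 = −2. Kora's best response falls — the actions are strategic substitutes.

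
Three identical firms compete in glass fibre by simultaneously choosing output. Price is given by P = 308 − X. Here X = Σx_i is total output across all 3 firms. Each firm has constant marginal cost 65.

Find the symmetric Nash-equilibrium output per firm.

60.75

A representative firm's profit is π_i = x_i(308 − X) − 65x_i, with X = x_i + Σ_{j≠i} x_j.
First-order condition: 243 − 2x_i − Σ_{j≠i} x_j = 0.
With identical firms, set every x_j = x: then 243 − 2x − 2x = 0, i.e. x = 243/4 = 60.75.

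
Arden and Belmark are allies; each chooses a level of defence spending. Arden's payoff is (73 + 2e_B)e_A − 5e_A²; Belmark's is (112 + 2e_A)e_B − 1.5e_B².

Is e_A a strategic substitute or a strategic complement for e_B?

Expanding Arden's payoff: 73e_A + 2e_Be_A − 5e_A².
∂π/∂e_A = 73 + 2e_B − 10e_A = 0, so e_A = 7.3 + 0.2e_B.
The best-response slope de_A/de_B = 0.2 > 0: the reaction function is upward-sloping, so the choices are strategic complements.

strategic complements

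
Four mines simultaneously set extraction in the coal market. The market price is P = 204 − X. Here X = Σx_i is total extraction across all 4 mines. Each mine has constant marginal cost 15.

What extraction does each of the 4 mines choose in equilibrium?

37.8

A representative mine's profit is π_i = x_i(204 − X) − 15x_i, with X = x_i + Σ_{j≠i} x_j.
First-order condition: 189 − 2x_i − Σ_{j≠i} x_j = 0.
In a symmetric equilibrium every mine chooses the same x, so Σ_{j≠i} x_j = 3x. The condition becomes 189 − 5x = 0, giving x = 189/5 = 37.8.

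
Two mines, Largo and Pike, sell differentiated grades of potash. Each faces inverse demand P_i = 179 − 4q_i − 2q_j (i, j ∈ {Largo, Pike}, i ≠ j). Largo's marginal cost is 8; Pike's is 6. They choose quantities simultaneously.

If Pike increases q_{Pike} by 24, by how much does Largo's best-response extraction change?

-6

Mine Largo's profit: π = q_{Largo}(179 − 4q_{Largo} − 2q_{Pike}) − 8q_{Largo}.
∂π/∂q_{Largo} = 171 − 8q_{Largo} − 2q_{Pike} = 0 ⇒ q_{Largo} = 21.375 − 0.25q_{Pike}.
The reaction-function slope is −0.25, so a 24-unit rise in q_{Pike} moves q_{Largo} by −0.25 × 24 = −6. Largo's best response falls — the actions are strategic substitutes.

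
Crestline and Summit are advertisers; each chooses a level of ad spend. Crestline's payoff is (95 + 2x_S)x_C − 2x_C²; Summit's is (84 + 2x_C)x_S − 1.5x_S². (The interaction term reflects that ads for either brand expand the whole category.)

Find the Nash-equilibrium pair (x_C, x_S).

56.625, 65.75

Expanding Crestline's payoff: 95x_C + 2x_Sx_C − 2x_C².
∂π/∂x_C = 95 + 2x_S − 4x_C = 0, so x_C = 23.75 + 0.5x_S.
Likewise for Summit: x_S = 28 + (2/3)x_C.
Plugging x_S into Crestline's best response: x_C = 23.75 + 0.5(28 + (2/3)x_C) ⇒ (2/3)x_C = 37.75, so x_C = 56.625.
Then x_S = 28 + (2/3)·56.625 = 65.75.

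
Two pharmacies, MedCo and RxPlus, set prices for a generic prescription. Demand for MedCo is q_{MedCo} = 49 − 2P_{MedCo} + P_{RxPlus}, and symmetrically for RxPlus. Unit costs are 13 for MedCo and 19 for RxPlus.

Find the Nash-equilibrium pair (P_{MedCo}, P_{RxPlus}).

25.8, 28.2

MedCo's profit: π = (P_{MedCo} − 13)(49 − 2P_{MedCo} + P_{RxPlus}).
∂π/∂P_{MedCo} = 75 − 4P_{MedCo} + P_{RxPlus} = 0 ⇒ P_{MedCo} = 18.75 + 0.25P_{RxPlus}.
Similarly P_{RxPlus} = 21.75 + 0.25P_{MedCo}.
Plugging P_{RxPlus} into MedCo's best response: P_{MedCo} = 18.75 + 0.25(21.75 + 0.25P_{MedCo}) ⇒ 0.9375P_{MedCo} = 24.1875, so P_{MedCo} = 25.8.
Then P_{RxPlus} = 21.75 + 0.25·25.8 = 28.2.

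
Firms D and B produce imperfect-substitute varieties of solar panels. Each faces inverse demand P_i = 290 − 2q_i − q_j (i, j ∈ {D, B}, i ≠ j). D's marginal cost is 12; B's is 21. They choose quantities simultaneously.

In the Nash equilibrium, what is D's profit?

Firm D's profit: π = q_D(290 − 2q_D − q_B) − 12q_D.
∂π/∂q_D = 278 − 4q_D − q_B = 0 ⇒ q_D = 69.5 − 0.25q_B.
Similarly q_B = 67.25 − 0.25q_D.
Substituting the second reaction function into the first: q_D = 69.5 − 0.25(67.25 − 0.25q_D), which gives 0.9375q_D = 52.6875 ⇒ q_D = 56.2.
Then q_B = 67.25 − 0.25·56.2 = 53.2.
P_D = 290 − 2·56.2 − 53.2 = 124.4.
Profit = (124.4 − 12)·56.2 = 6316.88.

6316.88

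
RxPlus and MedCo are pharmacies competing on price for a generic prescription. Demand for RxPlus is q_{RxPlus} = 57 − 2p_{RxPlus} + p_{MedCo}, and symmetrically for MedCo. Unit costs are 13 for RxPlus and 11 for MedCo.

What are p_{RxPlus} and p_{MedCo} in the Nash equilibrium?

RxPlus's profit: π = (p_{RxPlus} − 13)(57 − 2p_{RxPlus} + p_{MedCo}).
∂π/∂p_{RxPlus} = 83 − 4p_{RxPlus} + p_{MedCo} = 0 ⇒ p_{RxPlus} = 20.75 + 0.25p_{MedCo}.
Similarly p_{MedCo} = 19.75 + 0.25p_{RxPlus}.
Solving the two reaction functions simultaneously: (1 − (0.25)(0.25))p_{RxPlus} = 20.75 + 0.25·19.75, so 0.9375p_{RxPlus} = 25.6875 and p_{RxPlus} = 27.4.
Then p_{MedCo} = 19.75 + 0.25·27.4 = 26.6.

27.4, 26.6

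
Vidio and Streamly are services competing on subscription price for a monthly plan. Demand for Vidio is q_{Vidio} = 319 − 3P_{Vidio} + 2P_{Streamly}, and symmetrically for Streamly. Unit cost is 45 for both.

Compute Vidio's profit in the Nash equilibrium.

14076.75

Vidio's profit: π = (P_{Vidio} − 45)(319 − 3P_{Vidio} + 2P_{Streamly}).
∂π/∂P_{Vidio} = 454 − 6P_{Vidio} + 2P_{Streamly} = 0 ⇒ P_{Vidio} = 227/3 + (1/3)P_{Streamly}.
The game is symmetric, so in equilibrium P_{Streamly} = P_{Vidio}: the reaction function gives (2/3)P_{Vidio} = 227/3, hence P_{Vidio} = 113.5.
q_{Vidio} = 319 − 3·113.5 + 2·113.5 = 205.5.
Profit = (113.5 − 45)·205.5 = 14076.75.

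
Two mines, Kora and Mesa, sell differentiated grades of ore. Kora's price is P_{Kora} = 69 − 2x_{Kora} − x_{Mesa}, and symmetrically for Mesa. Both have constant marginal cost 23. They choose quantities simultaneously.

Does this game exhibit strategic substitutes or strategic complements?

strategic substitutes

Mine Kora's profit: π = x_{Kora}(69 − 2x_{Kora} − x_{Mesa}) − 23x_{Kora}.
∂π/∂x_{Kora} = 46 − 4x_{Kora} − x_{Mesa} = 0 ⇒ x_{Kora} = 11.5 − 0.25x_{Mesa}.
The best-response slope dx_{Kora}/dx_{Mesa} = −0.25 < 0: the reaction function is downward-sloping, so the choices are strategic substitutes.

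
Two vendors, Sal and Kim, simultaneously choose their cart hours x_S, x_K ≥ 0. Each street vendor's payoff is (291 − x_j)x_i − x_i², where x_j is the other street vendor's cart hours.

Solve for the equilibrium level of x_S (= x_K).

97

Sal's payoff is (291 − x_K)x_S − x_S².
∂π/∂x_S = 291 − x_K − 2x_S = 0, so x_S = 145.5 − 0.5x_K.
The game is symmetric, so in equilibrium x_K = x_S: the reaction function gives 1.5x_S = 145.5, hence x_S = 97.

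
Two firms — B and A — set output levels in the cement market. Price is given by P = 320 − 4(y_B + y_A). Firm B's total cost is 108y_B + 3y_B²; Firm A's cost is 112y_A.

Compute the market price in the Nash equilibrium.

Firm B's profit: π = y_B(320 − 4(y_B + y_A)) − 108y_B − 3y_B².
∂π/∂y_B = 212 − 14y_B − 4y_A = 0, so y_B = 106/7 − (2/7)y_A.
For A: ∂π/∂y_A = 208 − 8y_A − 4y_B = 0 ⇒ y_A = 26 − 0.5y_B.
Substituting the second reaction function into the first: y_B = 106/7 − (2/7)(26 − 0.5y_B), which gives (6/7)y_B = 54/7 ⇒ y_B = 9.
Then y_A = 26 − 0.5·9 = 21.5.
Equilibrium price: P = 320 − 4·30.5 = 198.

198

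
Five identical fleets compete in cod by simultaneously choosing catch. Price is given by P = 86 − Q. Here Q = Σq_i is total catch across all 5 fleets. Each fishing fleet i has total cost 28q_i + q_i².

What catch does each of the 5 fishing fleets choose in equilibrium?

A representative fishing fleet's profit is π_i = q_i(86 − Q) − 28q_i − q_i², with Q = q_i + Σ_{j≠i} q_j.
First-order condition: 58 − 4q_i − Σ_{j≠i} q_j = 0.
In a symmetric equilibrium every fishing fleet chooses the same q, so Σ_{j≠i} q_j = 4q. The condition becomes 58 − 8q = 0, giving q = 58/8 = 7.25.

7.25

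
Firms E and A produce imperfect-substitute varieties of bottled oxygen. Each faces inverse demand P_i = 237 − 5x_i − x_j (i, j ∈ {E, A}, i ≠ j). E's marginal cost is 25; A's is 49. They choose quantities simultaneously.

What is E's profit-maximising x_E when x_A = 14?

19.8

Firm E's profit: π = x_E(237 − 5x_E − x_A) − 25x_E.
∂π/∂x_E = 212 − 10x_E − x_A = 0 ⇒ x_E = 21.2 − 0.1x_A.
At x_A = 14: x_E = 21.2 − 0.1·14 = 19.8.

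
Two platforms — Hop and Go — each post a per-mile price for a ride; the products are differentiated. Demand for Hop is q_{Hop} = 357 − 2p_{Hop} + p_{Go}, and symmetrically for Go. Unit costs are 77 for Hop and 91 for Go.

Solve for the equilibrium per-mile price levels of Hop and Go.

Hop's profit: π = (p_{Hop} − 77)(357 − 2p_{Hop} + p_{Go}).
∂π/∂p_{Hop} = 511 − 4p_{Hop} + p_{Go} = 0 ⇒ p_{Hop} = 127.75 + 0.25p_{Go}.
Similarly p_{Go} = 134.75 + 0.25p_{Hop}.
Substituting the second reaction function into the first: p_{Hop} = 127.75 + 0.25(134.75 + 0.25p_{Hop}), which gives 0.9375p_{Hop} = 161.4375 ⇒ p_{Hop} = 172.2.
Then p_{Go} = 134.75 + 0.25·172.2 = 177.8.

172.2, 177.8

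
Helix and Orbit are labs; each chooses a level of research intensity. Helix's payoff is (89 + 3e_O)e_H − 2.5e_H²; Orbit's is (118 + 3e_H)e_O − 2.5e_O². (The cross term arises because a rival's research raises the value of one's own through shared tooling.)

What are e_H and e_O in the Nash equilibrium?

49.9375, 53.5625

Expanding Helix's payoff: 89e_H + 3e_Oe_H − 2.5e_H².
∂π/∂e_H = 89 + 3e_O − 5e_H = 0, so e_H = 17.8 + 0.6e_O.
Likewise for Orbit: e_O = 23.6 + 0.6e_H.
Plugging e_O into Helix's best response: e_H = 17.8 + 0.6(23.6 + 0.6e_H) ⇒ 0.64e_H = 31.96, so e_H = 49.9375.
Then e_O = 23.6 + 0.6·49.9375 = 53.5625.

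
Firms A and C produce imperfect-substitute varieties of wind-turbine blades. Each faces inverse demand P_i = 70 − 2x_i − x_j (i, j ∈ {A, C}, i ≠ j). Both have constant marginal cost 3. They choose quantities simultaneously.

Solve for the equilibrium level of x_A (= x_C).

Firm A's profit: π = x_A(70 − 2x_A − x_C) − 3x_A.
∂π/∂x_A = 67 − 4x_A − x_C = 0 ⇒ x_A = 16.75 − 0.25x_C.
Setting x_A = x_C in the reaction function: x_A = 16.75 − 0.25x_A, so x_A = 16.75 / 1.25 = 13.4.

13.4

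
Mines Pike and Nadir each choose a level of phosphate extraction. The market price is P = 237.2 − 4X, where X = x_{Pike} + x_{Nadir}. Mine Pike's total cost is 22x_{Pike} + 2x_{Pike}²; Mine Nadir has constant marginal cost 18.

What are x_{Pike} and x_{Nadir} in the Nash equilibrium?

Mine Pike's profit: π = x_{Pike}(237.2 − 4(x_{Pike} + x_{Nadir})) − 22x_{Pike} − 2x_{Pike}².
∂π/∂x_{Pike} = 215.2 − 12x_{Pike} − 4x_{Nadir} = 0, so x_{Pike} = 269/15 − (1/3)x_{Nadir}.
For Nadir: ∂π/∂x_{Nadir} = 219.2 − 8x_{Nadir} − 4x_{Pike} = 0 ⇒ x_{Nadir} = 27.4 − 0.5x_{Pike}.
Solving the two reaction functions simultaneously: (1 − (−1/3)(−0.5))x_{Pike} = 269/15 − (1/3)·27.4, so (5/6)x_{Pike} = 8.8 and x_{Pike} = 10.56.
Then x_{Nadir} = 27.4 − 0.5·10.56 = 22.12.

10.56, 22.12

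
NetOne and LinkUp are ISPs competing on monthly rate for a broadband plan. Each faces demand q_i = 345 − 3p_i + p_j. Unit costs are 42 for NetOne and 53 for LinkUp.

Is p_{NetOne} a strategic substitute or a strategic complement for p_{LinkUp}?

NetOne's profit: π = (p_{NetOne} − 42)(345 − 3p_{NetOne} + p_{LinkUp}).
∂π/∂p_{NetOne} = 471 − 6p_{NetOne} + p_{LinkUp} = 0 ⇒ p_{NetOne} = 78.5 + (1/6)p_{LinkUp}.
The best-response slope dp_{NetOne}/dp_{LinkUp} = 1/6 > 0: the reaction function is upward-sloping, so the choices are strategic complements.

strategic complements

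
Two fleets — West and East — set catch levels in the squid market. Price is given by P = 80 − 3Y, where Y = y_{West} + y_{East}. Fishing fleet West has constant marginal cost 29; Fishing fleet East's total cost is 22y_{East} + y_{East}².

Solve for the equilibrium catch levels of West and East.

6, 5

Fishing fleet West's profit: π = y_{West}(80 − 3(y_{West} + y_{East})) − 29y_{West}.
∂π/∂y_{West} = 51 − 6y_{West} − 3y_{East} = 0, so y_{West} = 8.5 − 0.5y_{East}.
For East: ∂π/∂y_{East} = 58 − 8y_{East} − 3y_{West} = 0 ⇒ y_{East} = 7.25 − 0.375y_{West}.
Solving the two reaction functions simultaneously: (1 − (−0.5)(−0.375))y_{West} = 8.5 − 0.5·7.25, so 0.8125y_{West} = 4.875 and y_{West} = 6.
Then y_{East} = 7.25 − 0.375·6 = 5.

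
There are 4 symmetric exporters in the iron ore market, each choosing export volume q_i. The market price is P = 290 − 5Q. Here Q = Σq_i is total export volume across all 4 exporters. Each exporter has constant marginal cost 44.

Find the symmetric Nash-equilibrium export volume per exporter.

9.84

A representative exporter's profit is π_i = q_i(290 − 5Q) − 44q_i, with Q = q_i + Σ_{j≠i} q_j.
First-order condition: 246 − 10q_i − 5Σ_{j≠i} q_j = 0.
In a symmetric equilibrium every exporter chooses the same q, so Σ_{j≠i} q_j = 3q. The condition becomes 246 − 25q = 0, giving q = 246/25 = 9.84.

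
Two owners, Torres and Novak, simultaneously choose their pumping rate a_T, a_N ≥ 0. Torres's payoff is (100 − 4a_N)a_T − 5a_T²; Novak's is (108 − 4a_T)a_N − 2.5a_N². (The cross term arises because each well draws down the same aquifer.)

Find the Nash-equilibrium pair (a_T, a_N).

2, 20

Expanding Torres's payoff: 100a_T − 4a_Na_T − 5a_T².
∂π/∂a_T = 100 − 4a_N − 10a_T = 0, so a_T = 10 − 0.4a_N.
Likewise for Novak: a_N = 21.6 − 0.8a_T.
Substituting the second reaction function into the first: a_T = 10 − 0.4(21.6 − 0.8a_T), which gives 0.68a_T = 1.36 ⇒ a_T = 2.
Then a_N = 21.6 − 0.8·2 = 20.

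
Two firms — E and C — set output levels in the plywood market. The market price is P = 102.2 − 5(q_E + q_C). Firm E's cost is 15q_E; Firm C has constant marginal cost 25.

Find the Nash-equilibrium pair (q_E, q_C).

Firm E's profit: π = q_E(102.2 − 5(q_E + q_C)) − 15q_E.
∂π/∂q_E = 87.2 − 10q_E − 5q_C = 0, so q_E = 8.72 − 0.5q_C.
By the same steps for C: q_C = 7.72 − 0.5q_E.
Solving the two reaction functions simultaneously: (1 − (−0.5)(−0.5))q_E = 8.72 − 0.5·7.72, so 0.75q_E = 4.86 and q_E = 6.48.
Then q_C = 7.72 − 0.5·6.48 = 4.48.

6.48, 4.48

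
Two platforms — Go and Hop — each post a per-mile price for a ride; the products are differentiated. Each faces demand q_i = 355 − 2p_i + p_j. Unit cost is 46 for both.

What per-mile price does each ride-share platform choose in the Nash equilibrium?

Go's profit: π = (p_{Go} − 46)(355 − 2p_{Go} + p_{Hop}).
∂π/∂p_{Go} = 447 − 4p_{Go} + p_{Hop} = 0 ⇒ p_{Go} = 111.75 + 0.25p_{Hop}.
The game is symmetric, so in equilibrium p_{Hop} = p_{Go}: the reaction function gives 0.75p_{Go} = 111.75, hence p_{Go} = 149.

149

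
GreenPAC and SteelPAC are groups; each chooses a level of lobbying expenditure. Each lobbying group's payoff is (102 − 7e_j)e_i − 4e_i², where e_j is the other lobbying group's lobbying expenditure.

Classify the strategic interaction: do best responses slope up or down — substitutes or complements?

strategic substitutes

GreenPAC's payoff is (102 − 7e_S)e_G − 4e_G².
∂π/∂e_G = 102 − 7e_S − 8e_G = 0, so e_G = 12.75 − 0.875e_S.
The best-response slope de_G/de_S = −0.875 < 0: the reaction function is downward-sloping, so the choices are strategic substitutes.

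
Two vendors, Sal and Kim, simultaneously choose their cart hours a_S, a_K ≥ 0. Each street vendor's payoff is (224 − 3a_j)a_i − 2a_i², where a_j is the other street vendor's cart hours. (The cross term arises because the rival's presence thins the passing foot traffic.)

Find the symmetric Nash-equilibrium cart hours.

Sal's payoff is (224 − 3a_K)a_S − 2a_S².
∂π/∂a_S = 224 − 3a_K − 4a_S = 0, so a_S = 56 − 0.75a_K.
By symmetry a_K = a_S; substituting into the reaction function, 1.75a_S = 56 and a_S = 32.

32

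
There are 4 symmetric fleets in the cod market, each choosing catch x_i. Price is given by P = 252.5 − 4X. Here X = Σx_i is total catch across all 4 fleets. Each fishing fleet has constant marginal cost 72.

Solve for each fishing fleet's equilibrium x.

A representative fishing fleet's profit is π_i = x_i(252.5 − 4X) − 72x_i, with X = x_i + Σ_{j≠i} x_j.
First-order condition: 180.5 − 8x_i − 4Σ_{j≠i} x_j = 0.
With identical fishing fleets, set every x_j = x: then 180.5 − 8x − 12x = 0, i.e. x = 180.5/20 = 9.025.

9.025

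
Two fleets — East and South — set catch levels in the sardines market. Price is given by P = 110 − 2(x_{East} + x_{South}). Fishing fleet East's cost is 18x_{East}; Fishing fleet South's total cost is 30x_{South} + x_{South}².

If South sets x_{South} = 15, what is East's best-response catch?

Fishing fleet East's profit: π = x_{East}(110 − 2(x_{East} + x_{South})) − 18x_{East}.
∂π/∂x_{East} = 92 − 4x_{East} − 2x_{South} = 0, so x_{East} = 23 − 0.5x_{South}.
At x_{South} = 15: x_{East} = 23 − 0.5·15 = 15.5.

15.5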